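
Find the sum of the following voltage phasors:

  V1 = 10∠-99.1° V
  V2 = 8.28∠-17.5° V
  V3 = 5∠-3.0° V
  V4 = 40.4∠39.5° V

Step 1 — Convert each phasor to rectangular form:
  V1 = 10·(cos(-99.1°) + j·sin(-99.1°)) = -1.582 - j9.874 V
  V2 = 8.28·(cos(-17.5°) + j·sin(-17.5°)) = 7.897 - j2.49 V
  V3 = 5·(cos(-3.0°) + j·sin(-3.0°)) = 4.993 - j0.2617 V
  V4 = 40.4·(cos(39.5°) + j·sin(39.5°)) = 31.17 + j25.7 V
Step 2 — Sum components: V_total = 42.48 + j13.07 V.
Step 3 — Convert to polar: |V_total| = 44.45 V, ∠V_total = 17.1°.

V_total = 44.45∠17.1° V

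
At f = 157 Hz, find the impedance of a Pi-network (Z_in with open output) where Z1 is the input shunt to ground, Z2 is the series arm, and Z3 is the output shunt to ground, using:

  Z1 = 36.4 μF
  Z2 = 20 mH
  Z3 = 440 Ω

Step 1 — Angular frequency: ω = 2π·f = 2π·157 = 986.5 rad/s.
Step 2 — Component impedances:
  Z1: Z = 1/(jωC) = -j/(ω·C) = 0 - j27.85 Ω
  Z2: Z = jωL = j·986.5·0.02 = 0 + j19.73 Ω
  Z3: Z = R = 440 Ω
Step 3 — With open output, the series arm Z2 and the output shunt Z3 appear in series to ground: Z2 + Z3 = 440 + j19.73 Ω.
Step 4 — Parallel with input shunt Z1: Z_in = Z1 || (Z2 + Z3) = 1.762 - j27.82 Ω = 27.87∠-86.4° Ω.

Z = 1.762 - j27.82 Ω = 27.87∠-86.4° Ω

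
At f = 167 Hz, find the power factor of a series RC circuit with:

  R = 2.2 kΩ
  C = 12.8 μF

Step 1 — Angular frequency: ω = 2π·f = 2π·167 = 1049 rad/s.
Step 2 — Component impedances:
  R: Z = R = 2200 Ω
  C: Z = 1/(jωC) = -j/(ω·C) = 0 - j74.45 Ω
Step 3 — Series combination: Z_total = R + C = 2200 - j74.45 Ω = 2201∠-1.9° Ω.
Step 4 — Power factor: PF = cos(φ) = Re(Z)/|Z| = 2200/2201.3 = 0.9994.
Step 5 — Type: Im(Z) = -74.45 ⇒ leading (phase φ = -1.9°).

PF = 0.9994 (leading, φ = -1.9°)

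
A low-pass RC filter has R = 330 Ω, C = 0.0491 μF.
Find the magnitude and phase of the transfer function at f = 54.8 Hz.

Step 1 — Angular frequency: ω = 2π·54.8 = 344.3 rad/s.
Step 2 — Transfer function: H(jω) = 1/(1 + jωRC).
Step 3 — Denominator: 1 + jωRC = 1 + j·344.3·330·4.91e-08 = 1 + j0.005579.
Step 4 — H = 1 - j0.005579.
Step 5 — Magnitude: |H| = 1 (-0.0 dB); phase: φ = -0.3°.

|H| = 1 (-0.0 dB), φ = -0.3°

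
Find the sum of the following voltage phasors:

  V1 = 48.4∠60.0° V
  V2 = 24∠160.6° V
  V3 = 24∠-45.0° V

Step 1 — Convert each phasor to rectangular form:
  V1 = 48.4·(cos(60.0°) + j·sin(60.0°)) = 24.2 + j41.92 V
  V2 = 24·(cos(160.6°) + j·sin(160.6°)) = -22.64 + j7.972 V
  V3 = 24·(cos(-45.0°) + j·sin(-45.0°)) = 16.97 - j16.97 V
Step 2 — Sum components: V_total = 18.53 + j32.92 V.
Step 3 — Convert to polar: |V_total| = 37.78 V, ∠V_total = 60.6°.

V_total = 37.78∠60.6° V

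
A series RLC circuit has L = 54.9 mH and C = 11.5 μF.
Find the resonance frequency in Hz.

Step 1 — Resonance condition Im(Z)=0 gives ω₀ = 1/√(LC).
Step 2 — ω₀ = 1/√(0.0549·1.15e-05) = 1259 rad/s.
Step 3 — f₀ = ω₀/(2π) = 200.3 Hz.

f₀ = 200.3 Hz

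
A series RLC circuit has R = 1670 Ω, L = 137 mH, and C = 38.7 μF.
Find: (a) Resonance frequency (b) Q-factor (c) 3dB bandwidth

Step 1 — Resonance: ω₀ = 1/√(LC) = 1/√(0.137·3.87e-05) = 434.3 rad/s.
Step 2 — f₀ = ω₀/(2π) = 69.12 Hz.
Step 3 — Series Q: Q = ω₀L/R = 434.3·0.137/1670 = 0.03563.
Step 4 — Bandwidth: Δω = ω₀/Q = 1.219e+04 rad/s; BW = Δω/(2π) = 1940 Hz.

(a) f₀ = 69.12 Hz  (b) Q = 0.03563  (c) BW = 1940 Hz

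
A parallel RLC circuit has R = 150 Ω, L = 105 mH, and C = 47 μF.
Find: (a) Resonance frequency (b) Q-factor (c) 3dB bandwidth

Step 1 — Resonance: ω₀ = 1/√(LC) = 1/√(0.105·4.7e-05) = 450.1 rad/s.
Step 2 — f₀ = ω₀/(2π) = 71.64 Hz.
Step 3 — Parallel Q: Q = R/(ω₀L) = 150/(450.1·0.105) = 3.174.
Step 4 — Bandwidth: Δω = ω₀/Q = 141.8 rad/s; BW = Δω/(2π) = 22.58 Hz.

(a) f₀ = 71.64 Hz  (b) Q = 3.174  (c) BW = 22.58 Hz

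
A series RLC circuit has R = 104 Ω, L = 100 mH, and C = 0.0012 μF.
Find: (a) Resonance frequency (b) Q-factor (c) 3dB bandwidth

Step 1 — Resonance condition Im(Z)=0 gives ω₀ = 1/√(LC).
Step 2 — ω₀ = 1/√(0.1·1.2e-09) = 9.129e+04 rad/s.
Step 3 — f₀ = ω₀/(2π) = 1.453e+04 Hz.
Step 4 — Series Q: Q = ω₀L/R = 9.129e+04·0.1/104 = 87.78.
Step 5 — 3dB bandwidth: Δω = ω₀/Q = 1040 rad/s; BW = Δω/(2π) = 165.5 Hz.

(a) f₀ = 1.453e+04 Hz  (b) Q = 87.78  (c) BW = 165.5 Hz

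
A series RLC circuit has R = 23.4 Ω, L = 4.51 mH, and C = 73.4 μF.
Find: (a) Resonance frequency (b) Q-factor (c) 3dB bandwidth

Step 1 — Resonance condition Im(Z)=0 gives ω₀ = 1/√(LC).
Step 2 — ω₀ = 1/√(0.00451·7.34e-05) = 1738 rad/s.
Step 3 — f₀ = ω₀/(2π) = 276.6 Hz.
Step 4 — Series Q: Q = ω₀L/R = 1738·0.00451/23.4 = 0.335.
Step 5 — 3dB bandwidth: Δω = ω₀/Q = 5188 rad/s; BW = Δω/(2π) = 825.8 Hz.

(a) f₀ = 276.6 Hz  (b) Q = 0.335  (c) BW = 825.8 Hz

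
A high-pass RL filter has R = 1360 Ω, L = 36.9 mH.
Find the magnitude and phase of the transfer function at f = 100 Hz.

Step 1 — Angular frequency: ω = 2π·100 = 628.3 rad/s.
Step 2 — Transfer function: H(jω) = jωL/(R + jωL).
Step 3 — Numerator jωL = j·23.18; denominator R + jωL = 1360 + j23.18.
Step 4 — H = 0.0002905 + j0.01704.
Step 5 — Magnitude: |H| = 0.01705 (-35.4 dB); phase: φ = 89.0°.

|H| = 0.01705 (-35.4 dB), φ = 89.0°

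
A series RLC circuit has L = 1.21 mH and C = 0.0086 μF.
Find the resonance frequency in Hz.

Step 1 — Resonance condition Im(Z)=0 gives ω₀ = 1/√(LC).
Step 2 — ω₀ = 1/√(0.00121·8.6e-09) = 3.1e+05 rad/s.
Step 3 — f₀ = ω₀/(2π) = 4.934e+04 Hz.

f₀ = 4.934e+04 Hz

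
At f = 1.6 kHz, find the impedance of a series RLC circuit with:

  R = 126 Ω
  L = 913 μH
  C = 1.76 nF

Step 1 — Angular frequency: ω = 2π·f = 2π·1600 = 1.005e+04 rad/s.
Step 2 — Component impedances:
  R: Z = R = 126 Ω
  L: Z = jωL = j·1.005e+04·0.000913 = 0 + j9.178 Ω
  C: Z = 1/(jωC) = -j/(ω·C) = 0 - j5.652e+04 Ω
Step 3 — Series combination: Z_total = R + L + C = 126 - j5.651e+04 Ω = 5.651e+04∠-89.9° Ω.

Z = 126 - j5.651e+04 Ω = 5.651e+04∠-89.9° Ω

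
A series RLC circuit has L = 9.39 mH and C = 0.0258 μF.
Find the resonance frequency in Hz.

Step 1 — Resonance condition Im(Z)=0 gives ω₀ = 1/√(LC).
Step 2 — ω₀ = 1/√(0.00939·2.58e-08) = 6.425e+04 rad/s.
Step 3 — f₀ = ω₀/(2π) = 1.023e+04 Hz.

f₀ = 1.023e+04 Hz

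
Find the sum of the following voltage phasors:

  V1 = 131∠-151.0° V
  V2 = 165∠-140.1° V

Step 1 — Convert each phasor to rectangular form:
  V1 = 131·(cos(-151.0°) + j·sin(-151.0°)) = -114.6 - j63.51 V
  V2 = 165·(cos(-140.1°) + j·sin(-140.1°)) = -126.6 - j105.8 V
Step 2 — Sum components: V_total = -241.2 - j169.3 V.
Step 3 — Convert to polar: |V_total| = 294.7 V, ∠V_total = -144.9°.

V_total = 294.7∠-144.9° V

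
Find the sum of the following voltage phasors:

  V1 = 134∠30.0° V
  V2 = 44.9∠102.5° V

Step 1 — Convert each phasor to rectangular form:
  V1 = 134·(cos(30.0°) + j·sin(30.0°)) = 116 + j67 V
  V2 = 44.9·(cos(102.5°) + j·sin(102.5°)) = -9.718 + j43.84 V
Step 2 — Sum components: V_total = 106.3 + j110.8 V.
Step 3 — Convert to polar: |V_total| = 153.6 V, ∠V_total = 46.2°.

V_total = 153.6∠46.2° V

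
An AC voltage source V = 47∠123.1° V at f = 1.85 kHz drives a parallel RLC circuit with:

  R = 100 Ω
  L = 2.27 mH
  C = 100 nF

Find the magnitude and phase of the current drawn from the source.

Step 1 — Angular frequency: ω = 2π·f = 2π·1850 = 1.162e+04 rad/s.
Step 2 — Component impedances:
  R: Z = R = 100 Ω
  L: Z = jωL = j·1.162e+04·0.00227 = 0 + j26.39 Ω
  C: Z = 1/(jωC) = -j/(ω·C) = 0 - j860.3 Ω
Step 3 — Parallel combination: 1/Z_total = 1/R + 1/L + 1/C; Z_total = 6.899 + j25.34 Ω = 26.27∠74.8° Ω.
Step 4 — Source phasor: V = 47∠123.1° V = -25.67 + j39.37 V.
Step 5 — Ohm's law: I = V / Z_total = (-25.67 + j39.37) / (6.899 + j25.34) = 1.19 + j1.337 A.
Step 6 — Convert to polar: |I| = 1.789 A, ∠I = 48.3°.

I = 1.789∠48.3° A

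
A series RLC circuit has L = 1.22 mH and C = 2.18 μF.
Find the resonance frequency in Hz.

Step 1 — Resonance condition Im(Z)=0 gives ω₀ = 1/√(LC).
Step 2 — ω₀ = 1/√(0.00122·2.18e-06) = 1.939e+04 rad/s.
Step 3 — f₀ = ω₀/(2π) = 3086 Hz.

f₀ = 3086 Hz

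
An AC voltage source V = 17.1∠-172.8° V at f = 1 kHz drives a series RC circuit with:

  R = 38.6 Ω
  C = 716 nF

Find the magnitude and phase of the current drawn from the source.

Step 1 — Angular frequency: ω = 2π·f = 2π·1000 = 6283 rad/s.
Step 2 — Component impedances:
  R: Z = R = 38.6 Ω
  C: Z = 1/(jωC) = -j/(ω·C) = 0 - j222.3 Ω
Step 3 — Series combination: Z_total = R + C = 38.6 - j222.3 Ω = 225.6∠-80.1° Ω.
Step 4 — Source phasor: V = 17.1∠-172.8° V = -16.97 - j2.143 V.
Step 5 — Ohm's law: I = V / Z_total = (-16.97 - j2.143) / (38.6 - j222.3) = -0.003506 - j0.07571 A.
Step 6 — Convert to polar: |I| = 0.07579 A, ∠I = -92.7°.

I = 0.07579∠-92.7° A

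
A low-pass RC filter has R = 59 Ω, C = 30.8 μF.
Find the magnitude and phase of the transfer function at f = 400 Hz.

Step 1 — Angular frequency: ω = 2π·400 = 2513 rad/s.
Step 2 — Transfer function: H(jω) = 1/(1 + jωRC).
Step 3 — Denominator: 1 + jωRC = 1 + j·2513·59·3.08e-05 = 1 + j4.567.
Step 4 — H = 0.04575 - j0.2089.
Step 5 — Magnitude: |H| = 0.2139 (-13.4 dB); phase: φ = -77.6°.

|H| = 0.2139 (-13.4 dB), φ = -77.6°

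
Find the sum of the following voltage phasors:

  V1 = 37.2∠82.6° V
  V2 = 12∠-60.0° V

Step 1 — Convert each phasor to rectangular form:
  V1 = 37.2·(cos(82.6°) + j·sin(82.6°)) = 4.791 + j36.89 V
  V2 = 12·(cos(-60.0°) + j·sin(-60.0°)) = 6 - j10.39 V
Step 2 — Sum components: V_total = 10.79 + j26.5 V.
Step 3 — Convert to polar: |V_total| = 28.61 V, ∠V_total = 67.8°.

V_total = 28.61∠67.8° V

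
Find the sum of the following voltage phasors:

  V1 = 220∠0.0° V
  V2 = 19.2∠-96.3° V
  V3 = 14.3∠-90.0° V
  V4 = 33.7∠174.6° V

Step 1 — Convert each phasor to rectangular form:
  V1 = 220·(cos(0.0°) + j·sin(0.0°)) = 220 V
  V2 = 19.2·(cos(-96.3°) + j·sin(-96.3°)) = -2.107 - j19.08 V
  V3 = 14.3·(cos(-90.0°) + j·sin(-90.0°)) = 0 - j14.3 V
  V4 = 33.7·(cos(174.6°) + j·sin(174.6°)) = -33.55 + j3.171 V
Step 2 — Sum components: V_total = 184.3 - j30.21 V.
Step 3 — Convert to polar: |V_total| = 186.8 V, ∠V_total = -9.3°.

V_total = 186.8∠-9.3° V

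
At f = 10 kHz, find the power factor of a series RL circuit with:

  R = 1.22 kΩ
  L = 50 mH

Step 1 — Angular frequency: ω = 2π·f = 2π·1e+04 = 6.283e+04 rad/s.
Step 2 — Component impedances:
  R: Z = R = 1220 Ω
  L: Z = jωL = j·6.283e+04·0.05 = 0 + j3142 Ω
Step 3 — Series combination: Z_total = R + L = 1220 + j3142 Ω = 3370∠68.8° Ω.
Step 4 — Power factor: PF = cos(φ) = Re(Z)/|Z| = 1220/3370 = 0.362.
Step 5 — Type: Im(Z) = 3142 ⇒ lagging (phase φ = 68.8°).

PF = 0.362 (lagging, φ = 68.8°)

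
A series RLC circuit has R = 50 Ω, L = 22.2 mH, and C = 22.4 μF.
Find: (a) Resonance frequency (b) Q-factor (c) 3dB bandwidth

Step 1 — Resonance: ω₀ = 1/√(LC) = 1/√(0.0222·2.24e-05) = 1418 rad/s.
Step 2 — f₀ = ω₀/(2π) = 225.7 Hz.
Step 3 — Series Q: Q = ω₀L/R = 1418·0.0222/50 = 0.6296.
Step 4 — Bandwidth: Δω = ω₀/Q = 2252 rad/s; BW = Δω/(2π) = 358.5 Hz.

(a) f₀ = 225.7 Hz  (b) Q = 0.6296  (c) BW = 358.5 Hz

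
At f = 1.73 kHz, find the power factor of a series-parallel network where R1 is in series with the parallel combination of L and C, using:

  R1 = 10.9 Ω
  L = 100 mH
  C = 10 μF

Step 1 — Angular frequency: ω = 2π·f = 2π·1730 = 1.087e+04 rad/s.
Step 2 — Component impedances:
  R1: Z = R = 10.9 Ω
  L: Z = jωL = j·1.087e+04·0.1 = 0 + j1087 Ω
  C: Z = 1/(jωC) = -j/(ω·C) = 0 - j9.2 Ω
Step 3 — Parallel branch: L || C = 1/(1/L + 1/C) = 0 - j9.278 Ω.
Step 4 — Series with R1: Z_total = R1 + (L || C) = 10.9 - j9.278 Ω = 14.31∠-40.4° Ω.
Step 5 — Power factor: PF = cos(φ) = Re(Z)/|Z| = 10.9/14.314 = 0.7615.
Step 6 — Type: Im(Z) = -9.278 ⇒ leading (phase φ = -40.4°).

PF = 0.7615 (leading, φ = -40.4°)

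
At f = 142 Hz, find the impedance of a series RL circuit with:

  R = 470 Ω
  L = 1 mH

Step 1 — Angular frequency: ω = 2π·f = 2π·142 = 892.2 rad/s.
Step 2 — Component impedances:
  R: Z = R = 470 Ω
  L: Z = jωL = j·892.2·0.001 = 0 + j0.8922 Ω
Step 3 — Series combination: Z_total = R + L = 470 + j0.8922 Ω = 470∠0.1° Ω.

Z = 470 + j0.8922 Ω = 470∠0.1° Ω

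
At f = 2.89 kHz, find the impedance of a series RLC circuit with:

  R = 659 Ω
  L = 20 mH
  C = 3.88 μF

Step 1 — Angular frequency: ω = 2π·f = 2π·2890 = 1.816e+04 rad/s.
Step 2 — Component impedances:
  R: Z = R = 659 Ω
  L: Z = jωL = j·1.816e+04·0.02 = 0 + j363.2 Ω
  C: Z = 1/(jωC) = -j/(ω·C) = 0 - j14.19 Ω
Step 3 — Series combination: Z_total = R + L + C = 659 + j349 Ω = 745.7∠27.9° Ω.

Z = 659 + j349 Ω = 745.7∠27.9° Ω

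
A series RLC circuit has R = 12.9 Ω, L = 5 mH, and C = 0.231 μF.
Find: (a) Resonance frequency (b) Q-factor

Step 1 — Resonance condition Im(Z)=0 gives ω₀ = 1/√(LC).
Step 2 — ω₀ = 1/√(0.005·2.31e-07) = 2.942e+04 rad/s.
Step 3 — f₀ = ω₀/(2π) = 4683 Hz.
Step 4 — Series Q: Q = ω₀L/R = 2.942e+04·0.005/12.9 = 11.4.

(a) f₀ = 4683 Hz  (b) Q = 11.4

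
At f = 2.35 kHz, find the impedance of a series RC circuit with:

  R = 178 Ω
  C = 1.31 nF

Step 1 — Angular frequency: ω = 2π·f = 2π·2350 = 1.477e+04 rad/s.
Step 2 — Component impedances:
  R: Z = R = 178 Ω
  C: Z = 1/(jωC) = -j/(ω·C) = 0 - j5.17e+04 Ω
Step 3 — Series combination: Z_total = R + C = 178 - j5.17e+04 Ω = 5.17e+04∠-89.8° Ω.

Z = 178 - j5.17e+04 Ω = 5.17e+04∠-89.8° Ω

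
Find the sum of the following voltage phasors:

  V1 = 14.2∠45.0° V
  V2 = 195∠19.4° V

Step 1 — Convert each phasor to rectangular form:
  V1 = 14.2·(cos(45.0°) + j·sin(45.0°)) = 10.04 + j10.04 V
  V2 = 195·(cos(19.4°) + j·sin(19.4°)) = 183.9 + j64.77 V
Step 2 — Sum components: V_total = 194 + j74.81 V.
Step 3 — Convert to polar: |V_total| = 207.9 V, ∠V_total = 21.1°.

V_total = 207.9∠21.1° V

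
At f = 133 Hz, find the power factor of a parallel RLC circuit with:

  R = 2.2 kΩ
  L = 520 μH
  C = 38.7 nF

Step 1 — Angular frequency: ω = 2π·f = 2π·133 = 835.7 rad/s.
Step 2 — Component impedances:
  R: Z = R = 2200 Ω
  L: Z = jωL = j·835.7·0.00052 = 0 + j0.4345 Ω
  C: Z = 1/(jωC) = -j/(ω·C) = 0 - j3.092e+04 Ω
Step 3 — Parallel combination: 1/Z_total = 1/R + 1/L + 1/C; Z_total = 8.583e-05 + j0.4346 Ω = 0.4346∠90.0° Ω.
Step 4 — Power factor: PF = cos(φ) = Re(Z)/|Z| = 8.583e-05/0.4346 = 0.0001975.
Step 5 — Type: Im(Z) = 0.4346 ⇒ lagging (phase φ = 90.0°).

PF = 0.0001975 (lagging, φ = 90.0°)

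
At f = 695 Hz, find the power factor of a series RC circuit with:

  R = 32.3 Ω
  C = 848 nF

Step 1 — Angular frequency: ω = 2π·f = 2π·695 = 4367 rad/s.
Step 2 — Component impedances:
  R: Z = R = 32.3 Ω
  C: Z = 1/(jωC) = -j/(ω·C) = 0 - j270 Ω
Step 3 — Series combination: Z_total = R + C = 32.3 - j270 Ω = 272∠-83.2° Ω.
Step 4 — Power factor: PF = cos(φ) = Re(Z)/|Z| = 32.3/271.97 = 0.1188.
Step 5 — Type: Im(Z) = -270 ⇒ leading (phase φ = -83.2°).

PF = 0.1188 (leading, φ = -83.2°)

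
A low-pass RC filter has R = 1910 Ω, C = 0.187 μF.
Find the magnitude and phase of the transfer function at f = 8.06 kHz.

Step 1 — Angular frequency: ω = 2π·8060 = 5.064e+04 rad/s.
Step 2 — Transfer function: H(jω) = 1/(1 + jωRC).
Step 3 — Denominator: 1 + jωRC = 1 + j·5.064e+04·1910·1.87e-07 = 1 + j18.09.
Step 4 — H = 0.003047 - j0.05512.
Step 5 — Magnitude: |H| = 0.0552 (-25.2 dB); phase: φ = -86.8°.

|H| = 0.0552 (-25.2 dB), φ = -86.8°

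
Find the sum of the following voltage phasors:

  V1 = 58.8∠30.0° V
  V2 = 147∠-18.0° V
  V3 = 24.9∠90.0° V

Step 1 — Convert each phasor to rectangular form:
  V1 = 58.8·(cos(30.0°) + j·sin(30.0°)) = 50.92 + j29.4 V
  V2 = 147·(cos(-18.0°) + j·sin(-18.0°)) = 139.8 - j45.43 V
  V3 = 24.9·(cos(90.0°) + j·sin(90.0°)) = 0 + j24.9 V
Step 2 — Sum components: V_total = 190.7 + j8.875 V.
Step 3 — Convert to polar: |V_total| = 190.9 V, ∠V_total = 2.7°.

V_total = 190.9∠2.7° V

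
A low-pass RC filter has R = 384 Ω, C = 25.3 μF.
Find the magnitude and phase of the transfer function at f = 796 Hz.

Step 1 — Angular frequency: ω = 2π·796 = 5001 rad/s.
Step 2 — Transfer function: H(jω) = 1/(1 + jωRC).
Step 3 — Denominator: 1 + jωRC = 1 + j·5001·384·2.53e-05 = 1 + j48.59.
Step 4 — H = 0.0004234 - j0.02057.
Step 5 — Magnitude: |H| = 0.02058 (-33.7 dB); phase: φ = -88.8°.

|H| = 0.02058 (-33.7 dB), φ = -88.8°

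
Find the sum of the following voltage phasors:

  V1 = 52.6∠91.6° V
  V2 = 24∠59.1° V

Step 1 — Convert each phasor to rectangular form:
  V1 = 52.6·(cos(91.6°) + j·sin(91.6°)) = -1.469 + j52.58 V
  V2 = 24·(cos(59.1°) + j·sin(59.1°)) = 12.32 + j20.59 V
Step 2 — Sum components: V_total = 10.86 + j73.17 V.
Step 3 — Convert to polar: |V_total| = 73.97 V, ∠V_total = 81.6°.

V_total = 73.97∠81.6° V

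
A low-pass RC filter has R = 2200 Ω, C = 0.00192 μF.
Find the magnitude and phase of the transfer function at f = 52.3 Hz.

Step 1 — Angular frequency: ω = 2π·52.3 = 328.6 rad/s.
Step 2 — Transfer function: H(jω) = 1/(1 + jωRC).
Step 3 — Denominator: 1 + jωRC = 1 + j·328.6·2200·1.92e-09 = 1 + j0.001388.
Step 4 — H = 1 - j0.001388.
Step 5 — Magnitude: |H| = 1 (-0.0 dB); phase: φ = -0.1°.

|H| = 1 (-0.0 dB), φ = -0.1°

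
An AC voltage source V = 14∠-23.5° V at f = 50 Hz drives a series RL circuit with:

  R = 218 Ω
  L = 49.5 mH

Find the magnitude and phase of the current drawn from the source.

Step 1 — Angular frequency: ω = 2π·f = 2π·50 = 314.2 rad/s.
Step 2 — Component impedances:
  R: Z = R = 218 Ω
  L: Z = jωL = j·314.2·0.0495 = 0 + j15.55 Ω
Step 3 — Series combination: Z_total = R + L = 218 + j15.55 Ω = 218.6∠4.1° Ω.
Step 4 — Source phasor: V = 14∠-23.5° V = 12.84 - j5.582 V.
Step 5 — Ohm's law: I = V / Z_total = (12.84 - j5.582) / (218 + j15.55) = 0.05678 - j0.02966 A.
Step 6 — Convert to polar: |I| = 0.06406 A, ∠I = -27.6°.

I = 0.06406∠-27.6° A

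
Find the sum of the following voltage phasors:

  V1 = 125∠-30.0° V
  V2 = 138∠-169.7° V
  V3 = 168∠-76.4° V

Step 1 — Convert each phasor to rectangular form:
  V1 = 125·(cos(-30.0°) + j·sin(-30.0°)) = 108.3 - j62.5 V
  V2 = 138·(cos(-169.7°) + j·sin(-169.7°)) = -135.8 - j24.67 V
  V3 = 168·(cos(-76.4°) + j·sin(-76.4°)) = 39.5 - j163.3 V
Step 2 — Sum components: V_total = 11.98 - j250.5 V.
Step 3 — Convert to polar: |V_total| = 250.8 V, ∠V_total = -87.3°.

V_total = 250.8∠-87.3° V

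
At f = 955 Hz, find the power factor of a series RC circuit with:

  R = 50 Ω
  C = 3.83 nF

Step 1 — Angular frequency: ω = 2π·f = 2π·955 = 6000 rad/s.
Step 2 — Component impedances:
  R: Z = R = 50 Ω
  C: Z = 1/(jωC) = -j/(ω·C) = 0 - j4.351e+04 Ω
Step 3 — Series combination: Z_total = R + C = 50 - j4.351e+04 Ω = 4.351e+04∠-89.9° Ω.
Step 4 — Power factor: PF = cos(φ) = Re(Z)/|Z| = 50/4.351e+04 = 0.001149.
Step 5 — Type: Im(Z) = -4.351e+04 ⇒ leading (phase φ = -89.9°).

PF = 0.001149 (leading, φ = -89.9°)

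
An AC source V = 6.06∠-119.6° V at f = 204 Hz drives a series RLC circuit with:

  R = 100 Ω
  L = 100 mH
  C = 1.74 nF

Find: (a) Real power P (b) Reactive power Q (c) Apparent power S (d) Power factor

Step 1 — Angular frequency: ω = 2π·f = 2π·204 = 1282 rad/s.
Step 2 — Component impedances:
  R: Z = R = 100 Ω
  L: Z = jωL = j·1282·0.1 = 0 + j128.2 Ω
  C: Z = 1/(jωC) = -j/(ω·C) = 0 - j4.484e+05 Ω
Step 3 — Series combination: Z_total = R + L + C = 100 - j4.482e+05 Ω = 4.482e+05∠-90.0° Ω.
Step 4 — Source phasor: V = 6.06∠-119.6° V = -2.993 - j5.269 V.
Step 5 — Current: I = V / Z = 1.175e-05 - j6.68e-06 A = 1.352e-05∠-29.6° A.
Step 6 — Complex power: S = V·I* = 1.828e-08 - j8.193e-05 VA.
Step 7 — Real power: P = Re(S) = 1.828e-08 W.
Step 8 — Reactive power: Q = Im(S) = -8.193e-05 VAR.
Step 9 — Apparent power: |S| = 8.193e-05 VA.
Step 10 — Power factor: PF = P/|S| = 0.0002231 (leading).

(a) P = 1.828e-08 W  (b) Q = -8.193e-05 VAR  (c) S = 8.193e-05 VA  (d) PF = 0.0002231 (leading)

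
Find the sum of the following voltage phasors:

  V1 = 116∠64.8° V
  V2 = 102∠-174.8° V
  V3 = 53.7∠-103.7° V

Step 1 — Convert each phasor to rectangular form:
  V1 = 116·(cos(64.8°) + j·sin(64.8°)) = 49.39 + j105 V
  V2 = 102·(cos(-174.8°) + j·sin(-174.8°)) = -101.6 - j9.245 V
  V3 = 53.7·(cos(-103.7°) + j·sin(-103.7°)) = -12.72 - j52.17 V
Step 2 — Sum components: V_total = -64.91 + j43.54 V.
Step 3 — Convert to polar: |V_total| = 78.16 V, ∠V_total = 146.1°.

V_total = 78.16∠146.1° V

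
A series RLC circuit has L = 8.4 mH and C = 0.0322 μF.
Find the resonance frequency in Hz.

Step 1 — Resonance condition Im(Z)=0 gives ω₀ = 1/√(LC).
Step 2 — ω₀ = 1/√(0.0084·3.22e-08) = 6.08e+04 rad/s.
Step 3 — f₀ = ω₀/(2π) = 9677 Hz.

f₀ = 9677 Hz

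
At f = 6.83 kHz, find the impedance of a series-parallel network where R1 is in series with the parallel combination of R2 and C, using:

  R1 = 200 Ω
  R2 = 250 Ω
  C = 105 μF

Step 1 — Angular frequency: ω = 2π·f = 2π·6830 = 4.291e+04 rad/s.
Step 2 — Component impedances:
  R1: Z = R = 200 Ω
  R2: Z = R = 250 Ω
  C: Z = 1/(jωC) = -j/(ω·C) = 0 - j0.2219 Ω
Step 3 — Parallel branch: R2 || C = 1/(1/R2 + 1/C) = 0.000197 - j0.2219 Ω.
Step 4 — Series with R1: Z_total = R1 + (R2 || C) = 200 - j0.2219 Ω = 200∠-0.1° Ω.

Z = 200 - j0.2219 Ω = 200∠-0.1° Ω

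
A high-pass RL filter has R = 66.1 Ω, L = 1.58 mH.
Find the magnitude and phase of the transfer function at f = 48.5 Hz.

Step 1 — Angular frequency: ω = 2π·48.5 = 304.7 rad/s.
Step 2 — Transfer function: H(jω) = jωL/(R + jωL).
Step 3 — Numerator jωL = j·0.4815; denominator R + jωL = 66.1 + j0.4815.
Step 4 — H = 5.306e-05 + j0.007284.
Step 5 — Magnitude: |H| = 0.007284 (-42.8 dB); phase: φ = 89.6°.

|H| = 0.007284 (-42.8 dB), φ = 89.6°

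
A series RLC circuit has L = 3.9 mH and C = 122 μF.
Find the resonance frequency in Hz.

Step 1 — Resonance condition Im(Z)=0 gives ω₀ = 1/√(LC).
Step 2 — ω₀ = 1/√(0.0039·0.000122) = 1450 rad/s.
Step 3 — f₀ = ω₀/(2π) = 230.7 Hz.

f₀ = 230.7 Hz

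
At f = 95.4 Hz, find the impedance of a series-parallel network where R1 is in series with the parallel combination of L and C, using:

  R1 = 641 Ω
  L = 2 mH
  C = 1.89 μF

Step 1 — Angular frequency: ω = 2π·f = 2π·95.4 = 599.4 rad/s.
Step 2 — Component impedances:
  R1: Z = R = 641 Ω
  L: Z = jωL = j·599.4·0.002 = 0 + j1.199 Ω
  C: Z = 1/(jωC) = -j/(ω·C) = 0 - j882.7 Ω
Step 3 — Parallel branch: L || C = 1/(1/L + 1/C) = 0 + j1.2 Ω.
Step 4 — Series with R1: Z_total = R1 + (L || C) = 641 + j1.2 Ω = 641∠0.1° Ω.

Z = 641 + j1.2 Ω = 641∠0.1° Ω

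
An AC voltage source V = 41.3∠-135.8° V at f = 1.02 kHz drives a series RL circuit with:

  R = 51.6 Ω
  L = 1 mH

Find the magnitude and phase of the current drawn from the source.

Step 1 — Angular frequency: ω = 2π·f = 2π·1020 = 6409 rad/s.
Step 2 — Component impedances:
  R: Z = R = 51.6 Ω
  L: Z = jωL = j·6409·0.001 = 0 + j6.409 Ω
Step 3 — Series combination: Z_total = R + L = 51.6 + j6.409 Ω = 52∠7.1° Ω.
Step 4 — Source phasor: V = 41.3∠-135.8° V = -29.61 - j28.79 V.
Step 5 — Ohm's law: I = V / Z_total = (-29.61 - j28.79) / (51.6 + j6.409) = -0.6333 - j0.4793 A.
Step 6 — Convert to polar: |I| = 0.7943 A, ∠I = -142.9°.

I = 0.7943∠-142.9° A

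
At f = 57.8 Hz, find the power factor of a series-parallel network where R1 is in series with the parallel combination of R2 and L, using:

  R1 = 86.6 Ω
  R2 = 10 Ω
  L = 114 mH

Step 1 — Angular frequency: ω = 2π·f = 2π·57.8 = 363.2 rad/s.
Step 2 — Component impedances:
  R1: Z = R = 86.6 Ω
  R2: Z = R = 10 Ω
  L: Z = jωL = j·363.2·0.114 = 0 + j41.4 Ω
Step 3 — Parallel branch: R2 || L = 1/(1/R2 + 1/L) = 9.449 + j2.282 Ω.
Step 4 — Series with R1: Z_total = R1 + (R2 || L) = 96.05 + j2.282 Ω = 96.08∠1.4° Ω.
Step 5 — Power factor: PF = cos(φ) = Re(Z)/|Z| = 96.05/96.08 = 0.9997.
Step 6 — Type: Im(Z) = 2.282 ⇒ lagging (phase φ = 1.4°).

PF = 0.9997 (lagging, φ = 1.4°)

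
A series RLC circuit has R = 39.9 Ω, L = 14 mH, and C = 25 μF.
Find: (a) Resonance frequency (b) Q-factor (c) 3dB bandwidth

Step 1 — Resonance condition Im(Z)=0 gives ω₀ = 1/√(LC).
Step 2 — ω₀ = 1/√(0.014·2.5e-05) = 1690 rad/s.
Step 3 — f₀ = ω₀/(2π) = 269 Hz.
Step 4 — Series Q: Q = ω₀L/R = 1690·0.014/39.9 = 0.5931.
Step 5 — 3dB bandwidth: Δω = ω₀/Q = 2850 rad/s; BW = Δω/(2π) = 453.6 Hz.

(a) f₀ = 269 Hz  (b) Q = 0.5931  (c) BW = 453.6 Hz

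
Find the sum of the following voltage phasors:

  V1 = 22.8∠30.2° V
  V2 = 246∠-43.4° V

Step 1 — Convert each phasor to rectangular form:
  V1 = 22.8·(cos(30.2°) + j·sin(30.2°)) = 19.71 + j11.47 V
  V2 = 246·(cos(-43.4°) + j·sin(-43.4°)) = 178.7 - j169 V
Step 2 — Sum components: V_total = 198.4 - j157.6 V.
Step 3 — Convert to polar: |V_total| = 253.4 V, ∠V_total = -38.4°.

V_total = 253.4∠-38.4° V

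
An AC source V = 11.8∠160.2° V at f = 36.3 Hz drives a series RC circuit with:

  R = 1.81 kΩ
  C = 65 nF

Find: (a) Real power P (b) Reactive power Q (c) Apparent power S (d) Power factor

Step 1 — Angular frequency: ω = 2π·f = 2π·36.3 = 228.1 rad/s.
Step 2 — Component impedances:
  R: Z = R = 1810 Ω
  C: Z = 1/(jωC) = -j/(ω·C) = 0 - j6.745e+04 Ω
Step 3 — Series combination: Z_total = R + C = 1810 - j6.745e+04 Ω = 6.748e+04∠-88.5° Ω.
Step 4 — Source phasor: V = 11.8∠160.2° V = -11.1 + j3.997 V.
Step 5 — Current: I = V / Z = -6.363e-05 - j0.0001629 A = 0.0001749∠-111.3° A.
Step 6 — Complex power: S = V·I* = 5.535e-05 - j0.002063 VA.
Step 7 — Real power: P = Re(S) = 5.535e-05 W.
Step 8 — Reactive power: Q = Im(S) = -0.002063 VAR.
Step 9 — Apparent power: |S| = 0.002064 VA.
Step 10 — Power factor: PF = P/|S| = 0.02682 (leading).

(a) P = 5.535e-05 W  (b) Q = -0.002063 VAR  (c) S = 0.002064 VA  (d) PF = 0.02682 (leading)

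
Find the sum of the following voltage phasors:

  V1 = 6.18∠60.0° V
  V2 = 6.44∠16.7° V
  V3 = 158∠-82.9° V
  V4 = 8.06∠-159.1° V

Step 1 — Convert each phasor to rectangular form:
  V1 = 6.18·(cos(60.0°) + j·sin(60.0°)) = 3.09 + j5.352 V
  V2 = 6.44·(cos(16.7°) + j·sin(16.7°)) = 6.168 + j1.851 V
  V3 = 158·(cos(-82.9°) + j·sin(-82.9°)) = 19.53 - j156.8 V
  V4 = 8.06·(cos(-159.1°) + j·sin(-159.1°)) = -7.53 - j2.875 V
Step 2 — Sum components: V_total = 21.26 - j152.5 V.
Step 3 — Convert to polar: |V_total| = 153.9 V, ∠V_total = -82.1°.

V_total = 153.9∠-82.1° V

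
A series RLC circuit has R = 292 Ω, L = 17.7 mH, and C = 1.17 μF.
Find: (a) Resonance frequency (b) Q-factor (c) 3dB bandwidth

Step 1 — Resonance condition Im(Z)=0 gives ω₀ = 1/√(LC).
Step 2 — ω₀ = 1/√(0.0177·1.17e-06) = 6949 rad/s.
Step 3 — f₀ = ω₀/(2π) = 1106 Hz.
Step 4 — Series Q: Q = ω₀L/R = 6949·0.0177/292 = 0.4212.
Step 5 — 3dB bandwidth: Δω = ω₀/Q = 1.65e+04 rad/s; BW = Δω/(2π) = 2626 Hz.

(a) f₀ = 1106 Hz  (b) Q = 0.4212  (c) BW = 2626 Hz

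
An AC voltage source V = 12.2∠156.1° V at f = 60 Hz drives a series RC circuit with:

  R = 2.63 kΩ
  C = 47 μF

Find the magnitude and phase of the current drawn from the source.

Step 1 — Angular frequency: ω = 2π·f = 2π·60 = 377 rad/s.
Step 2 — Component impedances:
  R: Z = R = 2630 Ω
  C: Z = 1/(jωC) = -j/(ω·C) = 0 - j56.44 Ω
Step 3 — Series combination: Z_total = R + C = 2630 - j56.44 Ω = 2631∠-1.2° Ω.
Step 4 — Source phasor: V = 12.2∠156.1° V = -11.15 + j4.943 V.
Step 5 — Ohm's law: I = V / Z_total = (-11.15 + j4.943) / (2630 - j56.44) = -0.004279 + j0.001788 A.
Step 6 — Convert to polar: |I| = 0.004638 A, ∠I = 157.3°.

I = 0.004638∠157.3° A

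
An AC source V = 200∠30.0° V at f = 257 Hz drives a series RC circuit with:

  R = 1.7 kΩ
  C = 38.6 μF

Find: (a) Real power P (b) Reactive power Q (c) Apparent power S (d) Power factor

Step 1 — Angular frequency: ω = 2π·f = 2π·257 = 1615 rad/s.
Step 2 — Component impedances:
  R: Z = R = 1700 Ω
  C: Z = 1/(jωC) = -j/(ω·C) = 0 - j16.04 Ω
Step 3 — Series combination: Z_total = R + C = 1700 - j16.04 Ω = 1700∠-0.5° Ω.
Step 4 — Source phasor: V = 200∠30.0° V = 173.2 + j100 V.
Step 5 — Current: I = V / Z = 0.1013 + j0.05978 A = 0.1176∠30.5° A.
Step 6 — Complex power: S = V·I* = 23.53 - j0.222 VA.
Step 7 — Real power: P = Re(S) = 23.53 W.
Step 8 — Reactive power: Q = Im(S) = -0.222 VAR.
Step 9 — Apparent power: |S| = 23.53 VA.
Step 10 — Power factor: PF = P/|S| = 1 (leading).

(a) P = 23.53 W  (b) Q = -0.222 VAR  (c) S = 23.53 VA  (d) PF = 1 (leading)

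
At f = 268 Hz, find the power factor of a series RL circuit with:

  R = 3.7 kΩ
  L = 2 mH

Step 1 — Angular frequency: ω = 2π·f = 2π·268 = 1684 rad/s.
Step 2 — Component impedances:
  R: Z = R = 3700 Ω
  L: Z = jωL = j·1684·0.002 = 0 + j3.368 Ω
Step 3 — Series combination: Z_total = R + L = 3700 + j3.368 Ω = 3700∠0.1° Ω.
Step 4 — Power factor: PF = cos(φ) = Re(Z)/|Z| = 3700/3700 = 1.
Step 5 — Type: Im(Z) = 3.368 ⇒ lagging (phase φ = 0.1°).

PF = 1 (lagging, φ = 0.1°)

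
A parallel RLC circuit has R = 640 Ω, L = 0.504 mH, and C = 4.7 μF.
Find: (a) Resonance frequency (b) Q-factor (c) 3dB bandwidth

Step 1 — Resonance: ω₀ = 1/√(LC) = 1/√(0.000504·4.7e-06) = 2.055e+04 rad/s.
Step 2 — f₀ = ω₀/(2π) = 3270 Hz.
Step 3 — Parallel Q: Q = R/(ω₀L) = 640/(2.055e+04·0.000504) = 61.8.
Step 4 — Bandwidth: Δω = ω₀/Q = 332.4 rad/s; BW = Δω/(2π) = 52.91 Hz.

(a) f₀ = 3270 Hz  (b) Q = 61.8  (c) BW = 52.91 Hz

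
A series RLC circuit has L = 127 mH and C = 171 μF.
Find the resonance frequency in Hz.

Step 1 — Resonance condition Im(Z)=0 gives ω₀ = 1/√(LC).
Step 2 — ω₀ = 1/√(0.127·0.000171) = 214.6 rad/s.
Step 3 — f₀ = ω₀/(2π) = 34.15 Hz.

f₀ = 34.15 Hz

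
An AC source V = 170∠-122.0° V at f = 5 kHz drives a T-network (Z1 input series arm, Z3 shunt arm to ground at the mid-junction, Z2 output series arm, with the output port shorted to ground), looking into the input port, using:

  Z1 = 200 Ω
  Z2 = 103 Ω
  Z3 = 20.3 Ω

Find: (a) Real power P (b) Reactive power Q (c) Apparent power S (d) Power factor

Step 1 — Angular frequency: ω = 2π·f = 2π·5000 = 3.142e+04 rad/s.
Step 2 — Component impedances:
  Z1: Z = R = 200 Ω
  Z2: Z = R = 103 Ω
  Z3: Z = R = 20.3 Ω
Step 3 — With the output port shorted to ground, the output series arm Z2 runs from the junction to ground; the shunt arm Z3 also runs from the junction to ground. They appear in parallel: Z3 || Z2 = 16.96 Ω.
Step 4 — Series with input arm Z1: Z_in = Z1 + (Z3 || Z2) = 217 Ω = 217∠0.0° Ω.
Step 5 — Source phasor: V = 170∠-122.0° V = -90.09 - j144.2 V.
Step 6 — Current: I = V / Z = -0.4152 - j0.6645 A = 0.7836∠-122.0° A.
Step 7 — Complex power: S = V·I* = 133.2 VA.
Step 8 — Real power: P = Re(S) = 133.2 W.
Step 9 — Reactive power: Q = Im(S) = 0 VAR.
Step 10 — Apparent power: |S| = 133.2 VA.
Step 11 — Power factor: PF = P/|S| = 1 (unity).

(a) P = 133.2 W  (b) Q = 0 VAR  (c) S = 133.2 VA  (d) PF = 1 (unity)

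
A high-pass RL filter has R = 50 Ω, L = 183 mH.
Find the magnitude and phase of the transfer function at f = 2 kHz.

Step 1 — Angular frequency: ω = 2π·2000 = 1.257e+04 rad/s.
Step 2 — Transfer function: H(jω) = jωL/(R + jωL).
Step 3 — Numerator jωL = j·2300; denominator R + jωL = 50 + j2300.
Step 4 — H = 0.9995 + j0.02173.
Step 5 — Magnitude: |H| = 0.9998 (-0.0 dB); phase: φ = 1.2°.

|H| = 0.9998 (-0.0 dB), φ = 1.2°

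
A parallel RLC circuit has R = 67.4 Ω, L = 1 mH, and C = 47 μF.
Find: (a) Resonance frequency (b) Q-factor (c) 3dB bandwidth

Step 1 — Resonance: ω₀ = 1/√(LC) = 1/√(0.001·4.7e-05) = 4613 rad/s.
Step 2 — f₀ = ω₀/(2π) = 734.1 Hz.
Step 3 — Parallel Q: Q = R/(ω₀L) = 67.4/(4613·0.001) = 14.61.
Step 4 — Bandwidth: Δω = ω₀/Q = 315.7 rad/s; BW = Δω/(2π) = 50.24 Hz.

(a) f₀ = 734.1 Hz  (b) Q = 14.61  (c) BW = 50.24 Hz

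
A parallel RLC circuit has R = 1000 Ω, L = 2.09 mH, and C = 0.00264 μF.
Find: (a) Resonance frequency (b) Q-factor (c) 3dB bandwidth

Step 1 — Resonance: ω₀ = 1/√(LC) = 1/√(0.00209·2.64e-09) = 4.257e+05 rad/s.
Step 2 — f₀ = ω₀/(2π) = 6.776e+04 Hz.
Step 3 — Parallel Q: Q = R/(ω₀L) = 1000/(4.257e+05·0.00209) = 1.124.
Step 4 — Bandwidth: Δω = ω₀/Q = 3.788e+05 rad/s; BW = Δω/(2π) = 6.029e+04 Hz.

(a) f₀ = 6.776e+04 Hz  (b) Q = 1.124  (c) BW = 6.029e+04 Hz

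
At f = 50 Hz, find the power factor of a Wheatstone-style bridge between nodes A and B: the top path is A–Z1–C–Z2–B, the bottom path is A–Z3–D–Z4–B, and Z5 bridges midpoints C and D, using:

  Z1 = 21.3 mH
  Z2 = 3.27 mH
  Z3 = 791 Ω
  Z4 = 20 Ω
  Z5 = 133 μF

Step 1 — Angular frequency: ω = 2π·f = 2π·50 = 314.2 rad/s.
Step 2 — Component impedances:
  Z1: Z = jωL = j·314.2·0.0213 = 0 + j6.692 Ω
  Z2: Z = jωL = j·314.2·0.00327 = 0 + j1.027 Ω
  Z3: Z = R = 791 Ω
  Z4: Z = R = 20 Ω
  Z5: Z = 1/(jωC) = -j/(ω·C) = 0 - j23.93 Ω
Step 3 — Bridge requires nodal analysis (the Z5 bridge couples midpoints C and D, so the two paths cannot be reduced to a simple series/parallel combination). Setting node B to ground and injecting 1 A at node A, the 3-node admittance system at A, C, D solves to V_A = Z_AB = 0.08885 + j7.736 Ω = 7.736∠89.3° Ω.
Step 4 — Power factor: PF = cos(φ) = Re(Z)/|Z| = 0.08885/7.736 = 0.01149.
Step 5 — Type: Im(Z) = 7.736 ⇒ lagging (phase φ = 89.3°).

PF = 0.01149 (lagging, φ = 89.3°)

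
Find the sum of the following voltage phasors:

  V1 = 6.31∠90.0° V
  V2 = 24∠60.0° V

Step 1 — Convert each phasor to rectangular form:
  V1 = 6.31·(cos(90.0°) + j·sin(90.0°)) = 0 + j6.31 V
  V2 = 24·(cos(60.0°) + j·sin(60.0°)) = 12 + j20.78 V
Step 2 — Sum components: V_total = 12 + j27.09 V.
Step 3 — Convert to polar: |V_total| = 29.63 V, ∠V_total = 66.1°.

V_total = 29.63∠66.1° V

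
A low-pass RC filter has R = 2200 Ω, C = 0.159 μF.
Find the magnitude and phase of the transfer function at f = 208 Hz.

Step 1 — Angular frequency: ω = 2π·208 = 1307 rad/s.
Step 2 — Transfer function: H(jω) = 1/(1 + jωRC).
Step 3 — Denominator: 1 + jωRC = 1 + j·1307·2200·1.59e-07 = 1 + j0.4572.
Step 4 — H = 0.8271 - j0.3781.
Step 5 — Magnitude: |H| = 0.9095 (-0.8 dB); phase: φ = -24.6°.

|H| = 0.9095 (-0.8 dB), φ = -24.6°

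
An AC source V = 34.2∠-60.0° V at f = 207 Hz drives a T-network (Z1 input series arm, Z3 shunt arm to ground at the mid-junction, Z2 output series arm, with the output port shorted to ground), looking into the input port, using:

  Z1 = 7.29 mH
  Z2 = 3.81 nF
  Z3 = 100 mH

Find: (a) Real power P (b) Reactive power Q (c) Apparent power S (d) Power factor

Step 1 — Angular frequency: ω = 2π·f = 2π·207 = 1301 rad/s.
Step 2 — Component impedances:
  Z1: Z = jωL = j·1301·0.00729 = 0 + j9.482 Ω
  Z2: Z = 1/(jωC) = -j/(ω·C) = 0 - j2.018e+05 Ω
  Z3: Z = jωL = j·1301·0.1 = 0 + j130.1 Ω
Step 3 — With the output port shorted to ground, the output series arm Z2 runs from the junction to ground; the shunt arm Z3 also runs from the junction to ground. They appear in parallel: Z3 || Z2 = 0 + j130.1 Ω.
Step 4 — Series with input arm Z1: Z_in = Z1 + (Z3 || Z2) = 0 + j139.6 Ω = 139.6∠90.0° Ω.
Step 5 — Source phasor: V = 34.2∠-60.0° V = 17.1 - j29.62 V.
Step 6 — Current: I = V / Z = -0.2121 - j0.1225 A = 0.2449∠-150.0° A.
Step 7 — Complex power: S = V·I* = 0 + j8.377 VA.
Step 8 — Real power: P = Re(S) = 0 W.
Step 9 — Reactive power: Q = Im(S) = 8.377 VAR.
Step 10 — Apparent power: |S| = 8.377 VA.
Step 11 — Power factor: PF = P/|S| = 0 (lagging).

(a) P = 0 W  (b) Q = 8.377 VAR  (c) S = 8.377 VA  (d) PF = 0 (lagging)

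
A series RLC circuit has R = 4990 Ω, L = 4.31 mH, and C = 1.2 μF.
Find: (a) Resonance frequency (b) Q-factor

Step 1 — Resonance condition Im(Z)=0 gives ω₀ = 1/√(LC).
Step 2 — ω₀ = 1/√(0.00431·1.2e-06) = 1.39e+04 rad/s.
Step 3 — f₀ = ω₀/(2π) = 2213 Hz.
Step 4 — Series Q: Q = ω₀L/R = 1.39e+04·0.00431/4990 = 0.01201.

(a) f₀ = 2213 Hz  (b) Q = 0.01201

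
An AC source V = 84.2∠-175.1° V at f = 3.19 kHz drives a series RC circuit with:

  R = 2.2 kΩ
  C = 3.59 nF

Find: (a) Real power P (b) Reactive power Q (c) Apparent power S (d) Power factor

Step 1 — Angular frequency: ω = 2π·f = 2π·3190 = 2.004e+04 rad/s.
Step 2 — Component impedances:
  R: Z = R = 2200 Ω
  C: Z = 1/(jωC) = -j/(ω·C) = 0 - j1.39e+04 Ω
Step 3 — Series combination: Z_total = R + C = 2200 - j1.39e+04 Ω = 1.407e+04∠-81.0° Ω.
Step 4 — Source phasor: V = 84.2∠-175.1° V = -83.89 - j7.192 V.
Step 5 — Current: I = V / Z = -0.0004274 - j0.005969 A = 0.005984∠-94.1° A.
Step 6 — Complex power: S = V·I* = 0.07878 - j0.4977 VA.
Step 7 — Real power: P = Re(S) = 0.07878 W.
Step 8 — Reactive power: Q = Im(S) = -0.4977 VAR.
Step 9 — Apparent power: |S| = 0.5039 VA.
Step 10 — Power factor: PF = P/|S| = 0.1564 (leading).

(a) P = 0.07878 W  (b) Q = -0.4977 VAR  (c) S = 0.5039 VA  (d) PF = 0.1564 (leading)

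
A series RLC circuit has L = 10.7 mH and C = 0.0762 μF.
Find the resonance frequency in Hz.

Step 1 — Resonance condition Im(Z)=0 gives ω₀ = 1/√(LC).
Step 2 — ω₀ = 1/√(0.0107·7.62e-08) = 3.502e+04 rad/s.
Step 3 — f₀ = ω₀/(2π) = 5574 Hz.

f₀ = 5574 Hz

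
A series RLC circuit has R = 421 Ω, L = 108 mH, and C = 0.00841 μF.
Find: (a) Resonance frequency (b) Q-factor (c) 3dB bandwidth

Step 1 — Resonance: ω₀ = 1/√(LC) = 1/√(0.108·8.41e-09) = 3.318e+04 rad/s.
Step 2 — f₀ = ω₀/(2π) = 5281 Hz.
Step 3 — Series Q: Q = ω₀L/R = 3.318e+04·0.108/421 = 8.512.
Step 4 — Bandwidth: Δω = ω₀/Q = 3898 rad/s; BW = Δω/(2π) = 620.4 Hz.

(a) f₀ = 5281 Hz  (b) Q = 8.512  (c) BW = 620.4 Hz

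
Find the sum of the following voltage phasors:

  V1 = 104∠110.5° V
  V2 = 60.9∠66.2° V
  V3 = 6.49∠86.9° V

Step 1 — Convert each phasor to rectangular form:
  V1 = 104·(cos(110.5°) + j·sin(110.5°)) = -36.42 + j97.41 V
  V2 = 60.9·(cos(66.2°) + j·sin(66.2°)) = 24.58 + j55.72 V
  V3 = 6.49·(cos(86.9°) + j·sin(86.9°)) = 0.351 + j6.481 V
Step 2 — Sum components: V_total = -11.49 + j159.6 V.
Step 3 — Convert to polar: |V_total| = 160 V, ∠V_total = 94.1°.

V_total = 160∠94.1° V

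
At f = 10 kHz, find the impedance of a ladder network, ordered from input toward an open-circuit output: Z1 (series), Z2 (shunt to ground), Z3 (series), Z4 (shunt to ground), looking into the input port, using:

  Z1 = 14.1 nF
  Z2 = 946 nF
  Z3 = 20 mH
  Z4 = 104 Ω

Step 1 — Angular frequency: ω = 2π·f = 2π·1e+04 = 6.283e+04 rad/s.
Step 2 — Component impedances:
  Z1: Z = 1/(jωC) = -j/(ω·C) = 0 - j1129 Ω
  Z2: Z = 1/(jωC) = -j/(ω·C) = 0 - j16.82 Ω
  Z3: Z = jωL = j·6.283e+04·0.02 = 0 + j1257 Ω
  Z4: Z = R = 104 Ω
Step 3 — Ladder network (open output): work backward from the far end, alternating series and parallel combinations. Z_in = 0.01902 - j1146 Ω = 1146∠-90.0° Ω.

Z = 0.01902 - j1146 Ω = 1146∠-90.0° Ω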